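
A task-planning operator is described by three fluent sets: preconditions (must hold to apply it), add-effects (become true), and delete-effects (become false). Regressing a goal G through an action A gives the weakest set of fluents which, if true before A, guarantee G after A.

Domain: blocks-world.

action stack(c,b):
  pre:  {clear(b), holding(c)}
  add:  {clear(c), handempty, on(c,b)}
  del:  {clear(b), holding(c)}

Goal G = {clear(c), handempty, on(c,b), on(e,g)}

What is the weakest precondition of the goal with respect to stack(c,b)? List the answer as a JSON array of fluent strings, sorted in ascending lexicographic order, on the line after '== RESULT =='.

Regress:
  G ∩ del = {}  (empty — regression defined)
  G \ add = {clear(c), handempty, on(c,b), on(e,g)} \ {clear(c), handempty, on(c,b)} = {on(e,g)}
  ∪ pre   = {on(e,g)} ∪ {clear(b), holding(c)}
          = {clear(b), holding(c), on(e,g)}

== RESULT ==
["clear(b)", "holding(c)", "on(e,g)"]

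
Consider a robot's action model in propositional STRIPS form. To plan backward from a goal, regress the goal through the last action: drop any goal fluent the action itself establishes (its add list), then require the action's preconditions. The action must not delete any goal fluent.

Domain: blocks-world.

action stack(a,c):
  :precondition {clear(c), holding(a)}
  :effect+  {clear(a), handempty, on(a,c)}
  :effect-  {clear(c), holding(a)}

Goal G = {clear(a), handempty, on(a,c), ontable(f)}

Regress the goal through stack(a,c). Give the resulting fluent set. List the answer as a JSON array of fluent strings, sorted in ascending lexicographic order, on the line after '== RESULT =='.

Compute (G \ add) ∪ pre:
  G ∩ del = {}  (empty — regression defined)
  G \ add = {clear(a), handempty, on(a,c), ontable(f)} \ {clear(a), handempty, on(a,c)} = {ontable(f)}
  ∪ pre   = {ontable(f)} ∪ {clear(c), holding(a)}
          = {clear(c), holding(a), ontable(f)}

== RESULT ==
["clear(c)", "holding(a)", "ontable(f)"]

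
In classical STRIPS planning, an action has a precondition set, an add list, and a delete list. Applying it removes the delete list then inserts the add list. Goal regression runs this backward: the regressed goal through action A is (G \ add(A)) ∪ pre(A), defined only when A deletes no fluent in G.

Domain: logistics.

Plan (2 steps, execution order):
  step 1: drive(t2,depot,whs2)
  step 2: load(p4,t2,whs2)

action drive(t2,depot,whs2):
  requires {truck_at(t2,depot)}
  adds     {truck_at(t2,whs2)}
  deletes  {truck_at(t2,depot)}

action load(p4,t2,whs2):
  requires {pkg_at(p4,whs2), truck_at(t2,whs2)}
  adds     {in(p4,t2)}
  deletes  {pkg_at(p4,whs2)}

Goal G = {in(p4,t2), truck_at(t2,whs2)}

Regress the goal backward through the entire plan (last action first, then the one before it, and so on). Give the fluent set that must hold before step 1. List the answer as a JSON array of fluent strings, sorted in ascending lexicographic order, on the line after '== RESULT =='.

Regress step by step:
  through step 2 (load(p4,t2,whs2)): drop {in(p4,t2)}, keep {truck_at(t2,whs2)}, require {pkg_at(p4,whs2), truck_at(t2,whs2)}
    → {pkg_at(p4,whs2), truck_at(t2,whs2)}
  through step 1 (drive(t2,depot,whs2)): drop {truck_at(t2,whs2)}, keep {pkg_at(p4,whs2)}, require {truck_at(t2,depot)}
    → {pkg_at(p4,whs2), truck_at(t2,depot)}

== RESULT ==
["pkg_at(p4,whs2)", "truck_at(t2,depot)"]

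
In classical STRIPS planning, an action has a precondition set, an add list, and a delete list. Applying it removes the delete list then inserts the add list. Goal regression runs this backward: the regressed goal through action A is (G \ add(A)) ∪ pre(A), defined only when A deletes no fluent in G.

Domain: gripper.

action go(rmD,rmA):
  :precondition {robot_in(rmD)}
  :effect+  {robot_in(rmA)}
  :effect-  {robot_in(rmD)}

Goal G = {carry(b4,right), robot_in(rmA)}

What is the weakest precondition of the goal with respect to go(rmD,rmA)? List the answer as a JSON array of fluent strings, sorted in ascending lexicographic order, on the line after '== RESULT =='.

Regress:
  G ∩ del = {}  (empty — regression defined)
  G \ add = {carry(b4,right), robot_in(rmA)} \ {robot_in(rmA)} = {carry(b4,right)}
  ∪ pre   = {carry(b4,right)} ∪ {robot_in(rmD)}
          = {carry(b4,right), robot_in(rmD)}

== RESULT ==
["carry(b4,right)", "robot_in(rmD)"]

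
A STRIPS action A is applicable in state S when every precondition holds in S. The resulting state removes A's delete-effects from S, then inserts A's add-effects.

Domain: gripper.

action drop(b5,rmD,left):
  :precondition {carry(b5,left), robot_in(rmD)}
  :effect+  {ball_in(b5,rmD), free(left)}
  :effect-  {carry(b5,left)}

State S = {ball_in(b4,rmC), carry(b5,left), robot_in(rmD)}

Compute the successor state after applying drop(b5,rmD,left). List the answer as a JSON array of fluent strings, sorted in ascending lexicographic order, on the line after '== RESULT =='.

Compute (S \ del) ∪ add:
  pre ⊆ S: {carry(b5,left), robot_in(rmD)} ⊆ S  — applicable
  S \ del = {ball_in(b4,rmC), robot_in(rmD)}
  ∪ add   = {ball_in(b4,rmC), ball_in(b5,rmD), free(left), robot_in(rmD)}

== RESULT ==
["ball_in(b4,rmC)", "ball_in(b5,rmD)", "free(left)", "robot_in(rmD)"]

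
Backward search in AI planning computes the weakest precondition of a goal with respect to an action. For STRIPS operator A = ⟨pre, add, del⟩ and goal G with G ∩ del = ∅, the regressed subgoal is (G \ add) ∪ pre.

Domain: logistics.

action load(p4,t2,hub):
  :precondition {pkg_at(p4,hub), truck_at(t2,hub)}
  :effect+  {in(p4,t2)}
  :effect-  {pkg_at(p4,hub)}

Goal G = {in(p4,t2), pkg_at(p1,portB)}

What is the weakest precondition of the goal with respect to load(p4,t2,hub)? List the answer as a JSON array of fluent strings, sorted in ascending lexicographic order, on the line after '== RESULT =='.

Compute (G \ add) ∪ pre:
  G ∩ del = {}  (empty — regression defined)
  G \ add = {in(p4,t2), pkg_at(p1,portB)} \ {in(p4,t2)} = {pkg_at(p1,portB)}
  ∪ pre   = {pkg_at(p1,portB)} ∪ {pkg_at(p4,hub), truck_at(t2,hub)}
          = {pkg_at(p1,portB), pkg_at(p4,hub), truck_at(t2,hub)}

== RESULT ==
["pkg_at(p1,portB)", "pkg_at(p4,hub)", "truck_at(t2,hub)"]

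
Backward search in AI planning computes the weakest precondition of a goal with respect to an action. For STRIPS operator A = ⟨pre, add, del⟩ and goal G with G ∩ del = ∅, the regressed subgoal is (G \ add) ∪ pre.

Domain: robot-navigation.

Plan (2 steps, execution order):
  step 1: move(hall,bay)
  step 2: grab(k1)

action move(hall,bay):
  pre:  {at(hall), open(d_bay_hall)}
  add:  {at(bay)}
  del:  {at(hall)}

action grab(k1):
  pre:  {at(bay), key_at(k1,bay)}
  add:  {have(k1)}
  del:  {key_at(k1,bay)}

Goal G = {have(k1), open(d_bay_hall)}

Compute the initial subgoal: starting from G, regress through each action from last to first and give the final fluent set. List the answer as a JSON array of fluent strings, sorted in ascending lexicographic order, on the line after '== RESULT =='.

Work backward from the goal:
  through step 2 (grab(k1)): drop {have(k1)}, keep {open(d_bay_hall)}, require {at(bay), key_at(k1,bay)}
    → {at(bay), key_at(k1,bay), open(d_bay_hall)}
  through step 1 (move(hall,bay)): drop {at(bay)}, keep {key_at(k1,bay), open(d_bay_hall)}, require {at(hall), open(d_bay_hall)}
    → {at(hall), key_at(k1,bay), open(d_bay_hall)}

== RESULT ==
["at(hall)", "key_at(k1,bay)", "open(d_bay_hall)"]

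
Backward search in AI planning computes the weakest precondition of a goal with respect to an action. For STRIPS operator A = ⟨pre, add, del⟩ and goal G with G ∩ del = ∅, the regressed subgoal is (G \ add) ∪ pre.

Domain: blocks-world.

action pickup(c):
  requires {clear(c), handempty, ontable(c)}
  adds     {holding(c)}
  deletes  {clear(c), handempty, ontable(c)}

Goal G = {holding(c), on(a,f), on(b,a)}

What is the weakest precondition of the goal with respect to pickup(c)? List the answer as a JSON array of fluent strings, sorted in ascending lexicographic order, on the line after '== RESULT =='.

Regress:
  G ∩ del = {}  (empty — regression defined)
  G \ add = {holding(c), on(a,f), on(b,a)} \ {holding(c)} = {on(a,f), on(b,a)}
  ∪ pre   = {on(a,f), on(b,a)} ∪ {clear(c), handempty, ontable(c)}
          = {clear(c), handempty, on(a,f), on(b,a), ontable(c)}

== RESULT ==
["clear(c)", "handempty", "on(a,f)", "on(b,a)", "ontable(c)"]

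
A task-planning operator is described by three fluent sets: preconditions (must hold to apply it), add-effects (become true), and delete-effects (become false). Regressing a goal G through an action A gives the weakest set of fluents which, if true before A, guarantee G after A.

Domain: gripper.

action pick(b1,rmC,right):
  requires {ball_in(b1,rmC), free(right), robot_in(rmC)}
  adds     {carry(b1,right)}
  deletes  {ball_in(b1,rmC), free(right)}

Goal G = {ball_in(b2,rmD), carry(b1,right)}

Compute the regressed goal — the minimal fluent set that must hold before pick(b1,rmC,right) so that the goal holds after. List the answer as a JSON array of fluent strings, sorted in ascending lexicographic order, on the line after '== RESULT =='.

Regress:
  G ∩ del = {}  (empty — regression defined)
  G \ add = {ball_in(b2,rmD), carry(b1,right)} \ {carry(b1,right)} = {ball_in(b2,rmD)}
  ∪ pre   = {ball_in(b2,rmD)} ∪ {ball_in(b1,rmC), free(right), robot_in(rmC)}
          = {ball_in(b1,rmC), ball_in(b2,rmD), free(right), robot_in(rmC)}

== RESULT ==
["ball_in(b1,rmC)", "ball_in(b2,rmD)", "free(right)", "robot_in(rmC)"]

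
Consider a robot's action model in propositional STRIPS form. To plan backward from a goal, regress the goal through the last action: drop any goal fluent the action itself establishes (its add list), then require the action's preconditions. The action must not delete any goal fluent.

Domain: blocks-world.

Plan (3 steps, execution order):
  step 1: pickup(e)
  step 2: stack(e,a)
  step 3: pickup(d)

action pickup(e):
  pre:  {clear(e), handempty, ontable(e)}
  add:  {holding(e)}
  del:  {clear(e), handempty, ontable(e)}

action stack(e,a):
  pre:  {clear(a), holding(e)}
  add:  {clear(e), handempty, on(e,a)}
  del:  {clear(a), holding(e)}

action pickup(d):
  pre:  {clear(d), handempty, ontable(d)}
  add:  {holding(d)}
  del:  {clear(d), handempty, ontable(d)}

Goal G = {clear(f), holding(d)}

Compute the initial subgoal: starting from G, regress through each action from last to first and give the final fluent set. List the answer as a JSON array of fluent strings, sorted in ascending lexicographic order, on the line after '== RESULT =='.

Work backward from the goal:
  through step 3 (pickup(d)): drop {holding(d)}, keep {clear(f)}, require {clear(d), handempty, ontable(d)}
    → {clear(d), clear(f), handempty, ontable(d)}
  through step 2 (stack(e,a)): drop {handempty}, keep {clear(d), clear(f), ontable(d)}, require {clear(a), holding(e)}
    → {clear(a), clear(d), clear(f), holding(e), ontable(d)}
  through step 1 (pickup(e)): drop {holding(e)}, keep {clear(a), clear(d), clear(f), ontable(d)}, require {clear(e), handempty, ontable(e)}
    → {clear(a), clear(d), clear(e), clear(f), handempty, ontable(d), ontable(e)}

== RESULT ==
["clear(a)", "clear(d)", "clear(e)", "clear(f)", "handempty", "ontable(d)", "ontable(e)"]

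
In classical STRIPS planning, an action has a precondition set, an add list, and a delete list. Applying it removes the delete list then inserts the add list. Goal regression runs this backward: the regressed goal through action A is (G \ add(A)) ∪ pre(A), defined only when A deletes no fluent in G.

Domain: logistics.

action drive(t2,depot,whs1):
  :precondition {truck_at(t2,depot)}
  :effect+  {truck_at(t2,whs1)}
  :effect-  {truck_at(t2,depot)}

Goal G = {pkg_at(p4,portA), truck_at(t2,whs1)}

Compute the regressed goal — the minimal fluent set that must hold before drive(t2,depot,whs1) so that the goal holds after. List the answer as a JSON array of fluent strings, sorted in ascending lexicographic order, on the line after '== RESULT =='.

Regress:
  G ∩ del = {}  (empty — regression defined)
  G \ add = {pkg_at(p4,portA), truck_at(t2,whs1)} \ {truck_at(t2,whs1)} = {pkg_at(p4,portA)}
  ∪ pre   = {pkg_at(p4,portA)} ∪ {truck_at(t2,depot)}
          = {pkg_at(p4,portA), truck_at(t2,depot)}

== RESULT ==
["pkg_at(p4,portA)", "truck_at(t2,depot)"]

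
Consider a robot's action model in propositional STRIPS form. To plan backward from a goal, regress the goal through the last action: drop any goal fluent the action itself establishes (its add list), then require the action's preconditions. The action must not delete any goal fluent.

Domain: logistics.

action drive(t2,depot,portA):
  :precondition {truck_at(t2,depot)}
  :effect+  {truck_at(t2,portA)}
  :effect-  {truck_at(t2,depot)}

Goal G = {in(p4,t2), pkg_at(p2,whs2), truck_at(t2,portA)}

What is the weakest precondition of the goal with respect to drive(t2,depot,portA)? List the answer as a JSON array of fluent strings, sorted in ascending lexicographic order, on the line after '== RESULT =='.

Compute (G \ add) ∪ pre:
  G ∩ del = {}  (empty — regression defined)
  G \ add = {in(p4,t2), pkg_at(p2,whs2), truck_at(t2,portA)} \ {truck_at(t2,portA)} = {in(p4,t2), pkg_at(p2,whs2)}
  ∪ pre   = {in(p4,t2), pkg_at(p2,whs2)} ∪ {truck_at(t2,depot)}
          = {in(p4,t2), pkg_at(p2,whs2), truck_at(t2,depot)}

== RESULT ==
["in(p4,t2)", "pkg_at(p2,whs2)", "truck_at(t2,depot)"]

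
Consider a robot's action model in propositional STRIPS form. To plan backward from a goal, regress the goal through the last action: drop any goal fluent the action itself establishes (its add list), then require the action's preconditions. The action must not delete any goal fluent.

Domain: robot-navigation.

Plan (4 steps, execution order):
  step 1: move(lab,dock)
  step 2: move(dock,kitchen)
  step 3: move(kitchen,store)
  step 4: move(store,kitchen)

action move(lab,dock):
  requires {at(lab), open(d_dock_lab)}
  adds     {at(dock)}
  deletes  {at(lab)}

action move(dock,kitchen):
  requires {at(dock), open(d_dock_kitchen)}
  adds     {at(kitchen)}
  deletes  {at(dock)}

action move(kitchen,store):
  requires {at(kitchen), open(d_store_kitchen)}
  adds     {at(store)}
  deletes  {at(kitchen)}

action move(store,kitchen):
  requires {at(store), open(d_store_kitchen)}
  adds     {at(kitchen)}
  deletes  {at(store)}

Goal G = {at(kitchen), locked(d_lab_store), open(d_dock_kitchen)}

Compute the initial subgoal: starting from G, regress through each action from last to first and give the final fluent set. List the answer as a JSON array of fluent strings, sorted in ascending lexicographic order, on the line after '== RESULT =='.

Work backward from the goal:
  through step 4 (move(store,kitchen)): drop {at(kitchen)}, keep {locked(d_lab_store), open(d_dock_kitchen)}, require {at(store), open(d_store_kitchen)}
    → {at(store), locked(d_lab_store), open(d_dock_kitchen), open(d_store_kitchen)}
  through step 3 (move(kitchen,store)): drop {at(store)}, keep {locked(d_lab_store), open(d_dock_kitchen), open(d_store_kitchen)}, require {at(kitchen), open(d_store_kitchen)}
    → {at(kitchen), locked(d_lab_store), open(d_dock_kitchen), open(d_store_kitchen)}
  through step 2 (move(dock,kitchen)): drop {at(kitchen)}, keep {locked(d_lab_store), open(d_dock_kitchen), open(d_store_kitchen)}, require {at(dock), open(d_dock_kitchen)}
    → {at(dock), locked(d_lab_store), open(d_dock_kitchen), open(d_store_kitchen)}
  through step 1 (move(lab,dock)): drop {at(dock)}, keep {locked(d_lab_store), open(d_dock_kitchen), open(d_store_kitchen)}, require {at(lab), open(d_dock_lab)}
    → {at(lab), locked(d_lab_store), open(d_dock_kitchen), open(d_dock_lab), open(d_store_kitchen)}

== RESULT ==
["at(lab)", "locked(d_lab_store)", "open(d_dock_kitchen)", "open(d_dock_lab)", "open(d_store_kitchen)"]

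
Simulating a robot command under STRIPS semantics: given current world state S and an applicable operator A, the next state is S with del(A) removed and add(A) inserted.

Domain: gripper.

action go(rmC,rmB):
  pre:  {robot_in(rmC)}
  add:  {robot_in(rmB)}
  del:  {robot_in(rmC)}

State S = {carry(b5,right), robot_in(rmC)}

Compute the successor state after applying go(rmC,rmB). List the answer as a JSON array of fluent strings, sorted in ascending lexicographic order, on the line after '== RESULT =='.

Compute (S \ del) ∪ add:
  pre ⊆ S: {robot_in(rmC)} ⊆ S  — applicable
  S \ del = {carry(b5,right)}
  ∪ add   = {carry(b5,right), robot_in(rmB)}

== RESULT ==
["carry(b5,right)", "robot_in(rmB)"]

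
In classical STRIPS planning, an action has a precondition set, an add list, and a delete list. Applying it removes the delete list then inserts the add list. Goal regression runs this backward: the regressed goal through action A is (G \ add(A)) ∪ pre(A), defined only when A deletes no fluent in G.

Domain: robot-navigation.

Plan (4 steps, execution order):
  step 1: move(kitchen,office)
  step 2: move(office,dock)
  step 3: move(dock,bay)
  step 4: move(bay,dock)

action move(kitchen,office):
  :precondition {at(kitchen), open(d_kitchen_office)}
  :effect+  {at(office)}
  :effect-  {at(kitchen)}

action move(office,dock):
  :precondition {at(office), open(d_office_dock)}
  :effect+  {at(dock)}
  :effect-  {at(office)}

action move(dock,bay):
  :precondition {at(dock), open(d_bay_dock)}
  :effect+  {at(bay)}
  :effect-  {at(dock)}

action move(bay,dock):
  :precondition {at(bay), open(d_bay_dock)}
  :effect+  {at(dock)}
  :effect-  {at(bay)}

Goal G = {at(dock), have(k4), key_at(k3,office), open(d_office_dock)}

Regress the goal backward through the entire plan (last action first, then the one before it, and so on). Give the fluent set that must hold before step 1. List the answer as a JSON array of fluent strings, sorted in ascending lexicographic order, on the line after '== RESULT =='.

Work backward from the goal:
  through step 4 (move(bay,dock)): drop {at(dock)}, keep {have(k4), key_at(k3,office), open(d_office_dock)}, require {at(bay), open(d_bay_dock)}
    → {at(bay), have(k4), key_at(k3,office), open(d_bay_dock), open(d_office_dock)}
  through step 3 (move(dock,bay)): drop {at(bay)}, keep {have(k4), key_at(k3,office), open(d_bay_dock), open(d_office_dock)}, require {at(dock), open(d_bay_dock)}
    → {at(dock), have(k4), key_at(k3,office), open(d_bay_dock), open(d_office_dock)}
  through step 2 (move(office,dock)): drop {at(dock)}, keep {have(k4), key_at(k3,office), open(d_bay_dock), open(d_office_dock)}, require {at(office), open(d_office_dock)}
    → {at(office), have(k4), key_at(k3,office), open(d_bay_dock), open(d_office_dock)}
  through step 1 (move(kitchen,office)): drop {at(office)}, keep {have(k4), key_at(k3,office), open(d_bay_dock), open(d_office_dock)}, require {at(kitchen), open(d_kitchen_office)}
    → {at(kitchen), have(k4), key_at(k3,office), open(d_bay_dock), open(d_kitchen_office), open(d_office_dock)}

== RESULT ==
["at(kitchen)", "have(k4)", "key_at(k3,office)", "open(d_bay_dock)", "open(d_kitchen_office)", "open(d_office_dock)"]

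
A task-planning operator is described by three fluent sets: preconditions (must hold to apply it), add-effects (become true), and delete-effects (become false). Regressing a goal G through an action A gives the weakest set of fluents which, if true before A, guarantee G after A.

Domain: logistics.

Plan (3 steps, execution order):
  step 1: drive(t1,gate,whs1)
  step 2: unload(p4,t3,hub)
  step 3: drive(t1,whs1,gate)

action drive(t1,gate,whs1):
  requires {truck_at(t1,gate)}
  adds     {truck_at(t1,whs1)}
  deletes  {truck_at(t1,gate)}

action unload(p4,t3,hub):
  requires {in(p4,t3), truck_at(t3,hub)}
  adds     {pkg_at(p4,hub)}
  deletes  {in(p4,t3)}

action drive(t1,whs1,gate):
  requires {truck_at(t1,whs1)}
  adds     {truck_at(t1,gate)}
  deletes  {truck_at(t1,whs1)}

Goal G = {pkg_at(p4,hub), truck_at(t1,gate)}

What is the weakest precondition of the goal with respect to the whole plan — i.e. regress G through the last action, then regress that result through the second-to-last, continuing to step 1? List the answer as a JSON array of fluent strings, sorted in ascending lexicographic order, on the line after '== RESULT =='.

Work backward from the goal:
  through step 3 (drive(t1,whs1,gate)): drop {truck_at(t1,gate)}, keep {pkg_at(p4,hub)}, require {truck_at(t1,whs1)}
    → {pkg_at(p4,hub), truck_at(t1,whs1)}
  through step 2 (unload(p4,t3,hub)): drop {pkg_at(p4,hub)}, keep {truck_at(t1,whs1)}, require {in(p4,t3), truck_at(t3,hub)}
    → {in(p4,t3), truck_at(t1,whs1), truck_at(t3,hub)}
  through step 1 (drive(t1,gate,whs1)): drop {truck_at(t1,whs1)}, keep {in(p4,t3), truck_at(t3,hub)}, require {truck_at(t1,gate)}
    → {in(p4,t3), truck_at(t1,gate), truck_at(t3,hub)}

== RESULT ==
["in(p4,t3)", "truck_at(t1,gate)", "truck_at(t3,hub)"]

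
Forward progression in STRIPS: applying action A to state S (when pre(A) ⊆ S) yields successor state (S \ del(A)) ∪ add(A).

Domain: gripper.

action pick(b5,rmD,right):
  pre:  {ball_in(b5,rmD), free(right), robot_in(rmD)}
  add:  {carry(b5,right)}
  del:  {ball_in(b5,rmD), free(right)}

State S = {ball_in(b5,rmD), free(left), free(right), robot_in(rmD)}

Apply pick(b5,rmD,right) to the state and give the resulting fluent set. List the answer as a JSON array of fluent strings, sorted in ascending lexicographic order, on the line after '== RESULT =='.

Compute (S \ del) ∪ add:
  pre ⊆ S: {ball_in(b5,rmD), free(right), robot_in(rmD)} ⊆ S  — applicable
  S \ del = {free(left), robot_in(rmD)}
  ∪ add   = {carry(b5,right), free(left), robot_in(rmD)}

== RESULT ==
["carry(b5,right)", "free(left)", "robot_in(rmD)"]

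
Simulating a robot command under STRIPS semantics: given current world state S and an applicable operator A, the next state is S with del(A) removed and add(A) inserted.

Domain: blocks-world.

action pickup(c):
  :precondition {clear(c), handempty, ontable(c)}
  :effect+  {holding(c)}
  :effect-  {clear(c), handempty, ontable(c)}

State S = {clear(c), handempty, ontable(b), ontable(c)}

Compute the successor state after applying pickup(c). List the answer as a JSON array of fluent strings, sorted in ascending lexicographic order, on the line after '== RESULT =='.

Compute (S \ del) ∪ add:
  pre ⊆ S: {clear(c), handempty, ontable(c)} ⊆ S  — applicable
  S \ del = {ontable(b)}
  ∪ add   = {holding(c), ontable(b)}

== RESULT ==
["holding(c)", "ontable(b)"]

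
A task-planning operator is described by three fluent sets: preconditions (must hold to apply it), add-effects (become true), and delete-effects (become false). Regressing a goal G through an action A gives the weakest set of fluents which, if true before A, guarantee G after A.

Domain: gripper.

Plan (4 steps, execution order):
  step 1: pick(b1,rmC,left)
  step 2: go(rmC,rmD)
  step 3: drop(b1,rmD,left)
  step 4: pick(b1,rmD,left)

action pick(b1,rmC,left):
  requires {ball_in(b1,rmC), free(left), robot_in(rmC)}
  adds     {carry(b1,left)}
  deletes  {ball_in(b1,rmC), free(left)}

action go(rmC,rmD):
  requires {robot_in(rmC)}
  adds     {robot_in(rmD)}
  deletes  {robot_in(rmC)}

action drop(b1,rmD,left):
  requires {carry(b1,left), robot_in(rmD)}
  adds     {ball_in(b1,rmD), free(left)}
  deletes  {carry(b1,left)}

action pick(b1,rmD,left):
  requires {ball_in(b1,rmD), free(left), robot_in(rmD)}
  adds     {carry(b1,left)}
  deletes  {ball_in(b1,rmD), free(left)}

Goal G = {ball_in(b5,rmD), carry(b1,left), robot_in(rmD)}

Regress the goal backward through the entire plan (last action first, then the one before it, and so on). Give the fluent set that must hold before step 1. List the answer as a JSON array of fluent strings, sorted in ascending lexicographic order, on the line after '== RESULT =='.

Regress step by step:
  through step 4 (pick(b1,rmD,left)): drop {carry(b1,left)}, keep {ball_in(b5,rmD), robot_in(rmD)}, require {ball_in(b1,rmD), free(left), robot_in(rmD)}
    → {ball_in(b1,rmD), ball_in(b5,rmD), free(left), robot_in(rmD)}
  through step 3 (drop(b1,rmD,left)): drop {ball_in(b1,rmD), free(left)}, keep {ball_in(b5,rmD), robot_in(rmD)}, require {carry(b1,left), robot_in(rmD)}
    → {ball_in(b5,rmD), carry(b1,left), robot_in(rmD)}
  through step 2 (go(rmC,rmD)): drop {robot_in(rmD)}, keep {ball_in(b5,rmD), carry(b1,left)}, require {robot_in(rmC)}
    → {ball_in(b5,rmD), carry(b1,left), robot_in(rmC)}
  through step 1 (pick(b1,rmC,left)): drop {carry(b1,left)}, keep {ball_in(b5,rmD), robot_in(rmC)}, require {ball_in(b1,rmC), free(left), robot_in(rmC)}
    → {ball_in(b1,rmC), ball_in(b5,rmD), free(left), robot_in(rmC)}

== RESULT ==
["ball_in(b1,rmC)", "ball_in(b5,rmD)", "free(left)", "robot_in(rmC)"]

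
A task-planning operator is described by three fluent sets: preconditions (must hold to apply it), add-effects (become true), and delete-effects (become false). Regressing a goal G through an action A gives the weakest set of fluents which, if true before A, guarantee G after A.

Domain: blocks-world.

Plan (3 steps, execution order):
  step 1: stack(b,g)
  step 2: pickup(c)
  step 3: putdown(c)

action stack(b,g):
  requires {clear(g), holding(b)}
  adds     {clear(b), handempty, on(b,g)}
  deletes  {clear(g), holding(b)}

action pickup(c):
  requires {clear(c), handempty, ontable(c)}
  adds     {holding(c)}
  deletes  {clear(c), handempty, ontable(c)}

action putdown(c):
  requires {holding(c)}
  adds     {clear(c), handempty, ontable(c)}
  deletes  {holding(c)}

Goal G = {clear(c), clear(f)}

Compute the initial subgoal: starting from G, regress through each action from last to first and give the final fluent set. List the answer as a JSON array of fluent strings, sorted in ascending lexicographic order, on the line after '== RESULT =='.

Regress step by step:
  through step 3 (putdown(c)): drop {clear(c)}, keep {clear(f)}, require {holding(c)}
    → {clear(f), holding(c)}
  through step 2 (pickup(c)): drop {holding(c)}, keep {clear(f)}, require {clear(c), handempty, ontable(c)}
    → {clear(c), clear(f), handempty, ontable(c)}
  through step 1 (stack(b,g)): drop {handempty}, keep {clear(c), clear(f), ontable(c)}, require {clear(g), holding(b)}
    → {clear(c), clear(f), clear(g), holding(b), ontable(c)}

== RESULT ==
["clear(c)", "clear(f)", "clear(g)", "holding(b)", "ontable(c)"]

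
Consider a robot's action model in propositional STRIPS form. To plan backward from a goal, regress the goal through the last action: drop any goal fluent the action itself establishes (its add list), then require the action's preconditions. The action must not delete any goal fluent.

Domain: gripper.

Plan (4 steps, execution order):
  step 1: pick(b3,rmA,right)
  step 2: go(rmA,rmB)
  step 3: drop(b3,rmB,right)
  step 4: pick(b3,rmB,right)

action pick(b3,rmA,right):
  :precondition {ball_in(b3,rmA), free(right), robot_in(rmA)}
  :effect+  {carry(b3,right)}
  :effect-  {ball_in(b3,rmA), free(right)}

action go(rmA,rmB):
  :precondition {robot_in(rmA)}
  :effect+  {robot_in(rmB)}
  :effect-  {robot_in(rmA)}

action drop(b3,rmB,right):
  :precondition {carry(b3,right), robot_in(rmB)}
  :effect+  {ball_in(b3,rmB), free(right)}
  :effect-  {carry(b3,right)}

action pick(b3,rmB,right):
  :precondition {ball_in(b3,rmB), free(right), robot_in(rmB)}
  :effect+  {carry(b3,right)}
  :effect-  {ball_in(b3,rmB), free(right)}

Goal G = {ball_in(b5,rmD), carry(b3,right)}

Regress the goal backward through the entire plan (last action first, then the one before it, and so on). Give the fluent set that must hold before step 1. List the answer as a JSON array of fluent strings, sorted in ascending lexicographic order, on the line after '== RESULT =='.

Regress step by step:
  through step 4 (pick(b3,rmB,right)): drop {carry(b3,right)}, keep {ball_in(b5,rmD)}, require {ball_in(b3,rmB), free(right), robot_in(rmB)}
    → {ball_in(b3,rmB), ball_in(b5,rmD), free(right), robot_in(rmB)}
  through step 3 (drop(b3,rmB,right)): drop {ball_in(b3,rmB), free(right)}, keep {ball_in(b5,rmD), robot_in(rmB)}, require {carry(b3,right), robot_in(rmB)}
    → {ball_in(b5,rmD), carry(b3,right), robot_in(rmB)}
  through step 2 (go(rmA,rmB)): drop {robot_in(rmB)}, keep {ball_in(b5,rmD), carry(b3,right)}, require {robot_in(rmA)}
    → {ball_in(b5,rmD), carry(b3,right), robot_in(rmA)}
  through step 1 (pick(b3,rmA,right)): drop {carry(b3,right)}, keep {ball_in(b5,rmD), robot_in(rmA)}, require {ball_in(b3,rmA), free(right), robot_in(rmA)}
    → {ball_in(b3,rmA), ball_in(b5,rmD), free(right), robot_in(rmA)}

== RESULT ==
["ball_in(b3,rmA)", "ball_in(b5,rmD)", "free(right)", "robot_in(rmA)"]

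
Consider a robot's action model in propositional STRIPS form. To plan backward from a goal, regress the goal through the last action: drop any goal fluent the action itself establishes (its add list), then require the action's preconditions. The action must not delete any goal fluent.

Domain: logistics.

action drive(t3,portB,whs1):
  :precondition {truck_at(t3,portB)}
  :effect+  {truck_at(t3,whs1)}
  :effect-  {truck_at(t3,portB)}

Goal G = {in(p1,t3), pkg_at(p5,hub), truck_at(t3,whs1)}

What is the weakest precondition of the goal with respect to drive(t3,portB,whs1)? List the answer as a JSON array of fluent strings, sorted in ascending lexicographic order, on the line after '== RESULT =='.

Compute (G \ add) ∪ pre:
  G ∩ del = {}  (empty — regression defined)
  G \ add = {in(p1,t3), pkg_at(p5,hub), truck_at(t3,whs1)} \ {truck_at(t3,whs1)} = {in(p1,t3), pkg_at(p5,hub)}
  ∪ pre   = {in(p1,t3), pkg_at(p5,hub)} ∪ {truck_at(t3,portB)}
          = {in(p1,t3), pkg_at(p5,hub), truck_at(t3,portB)}

== RESULT ==
["in(p1,t3)", "pkg_at(p5,hub)", "truck_at(t3,portB)"]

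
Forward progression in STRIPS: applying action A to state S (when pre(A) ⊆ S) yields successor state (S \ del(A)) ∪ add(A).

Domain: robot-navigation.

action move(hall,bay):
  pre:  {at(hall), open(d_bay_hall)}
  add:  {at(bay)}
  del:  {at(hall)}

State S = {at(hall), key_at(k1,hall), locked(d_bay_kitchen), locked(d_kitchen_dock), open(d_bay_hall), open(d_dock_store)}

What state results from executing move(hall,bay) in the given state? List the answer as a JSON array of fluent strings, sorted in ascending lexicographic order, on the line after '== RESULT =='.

Compute (S \ del) ∪ add:
  pre ⊆ S: {at(hall), open(d_bay_hall)} ⊆ S  — applicable
  S \ del = {key_at(k1,hall), locked(d_bay_kitchen), locked(d_kitchen_dock), open(d_bay_hall), open(d_dock_store)}
  ∪ add   = {at(bay), key_at(k1,hall), locked(d_bay_kitchen), locked(d_kitchen_dock), open(d_bay_hall), open(d_dock_store)}

== RESULT ==
["at(bay)", "key_at(k1,hall)", "locked(d_bay_kitchen)", "locked(d_kitchen_dock)", "open(d_bay_hall)", "open(d_dock_store)"]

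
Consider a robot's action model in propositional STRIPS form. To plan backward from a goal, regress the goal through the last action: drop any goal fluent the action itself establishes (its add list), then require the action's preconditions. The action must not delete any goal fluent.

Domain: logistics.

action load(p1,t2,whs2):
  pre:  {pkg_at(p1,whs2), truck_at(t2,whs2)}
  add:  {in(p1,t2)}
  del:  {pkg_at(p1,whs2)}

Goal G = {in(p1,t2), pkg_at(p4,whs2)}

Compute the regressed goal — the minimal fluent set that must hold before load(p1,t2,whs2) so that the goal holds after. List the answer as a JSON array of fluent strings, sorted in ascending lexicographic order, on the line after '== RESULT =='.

Compute (G \ add) ∪ pre:
  G ∩ del = {}  (empty — regression defined)
  G \ add = {in(p1,t2), pkg_at(p4,whs2)} \ {in(p1,t2)} = {pkg_at(p4,whs2)}
  ∪ pre   = {pkg_at(p4,whs2)} ∪ {pkg_at(p1,whs2), truck_at(t2,whs2)}
          = {pkg_at(p1,whs2), pkg_at(p4,whs2), truck_at(t2,whs2)}

== RESULT ==
["pkg_at(p1,whs2)", "pkg_at(p4,whs2)", "truck_at(t2,whs2)"]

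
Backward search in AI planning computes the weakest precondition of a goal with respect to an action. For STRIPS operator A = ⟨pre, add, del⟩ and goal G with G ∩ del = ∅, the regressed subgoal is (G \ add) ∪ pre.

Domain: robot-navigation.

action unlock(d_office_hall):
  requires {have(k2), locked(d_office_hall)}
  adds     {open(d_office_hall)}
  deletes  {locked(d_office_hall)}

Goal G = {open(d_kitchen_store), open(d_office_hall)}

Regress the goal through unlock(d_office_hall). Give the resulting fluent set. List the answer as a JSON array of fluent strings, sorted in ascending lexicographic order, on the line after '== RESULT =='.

Regress:
  G ∩ del = {}  (empty — regression defined)
  G \ add = {open(d_kitchen_store), open(d_office_hall)} \ {open(d_office_hall)} = {open(d_kitchen_store)}
  ∪ pre   = {open(d_kitchen_store)} ∪ {have(k2), locked(d_office_hall)}
          = {have(k2), locked(d_office_hall), open(d_kitchen_store)}

== RESULT ==
["have(k2)", "locked(d_office_hall)", "open(d_kitchen_store)"]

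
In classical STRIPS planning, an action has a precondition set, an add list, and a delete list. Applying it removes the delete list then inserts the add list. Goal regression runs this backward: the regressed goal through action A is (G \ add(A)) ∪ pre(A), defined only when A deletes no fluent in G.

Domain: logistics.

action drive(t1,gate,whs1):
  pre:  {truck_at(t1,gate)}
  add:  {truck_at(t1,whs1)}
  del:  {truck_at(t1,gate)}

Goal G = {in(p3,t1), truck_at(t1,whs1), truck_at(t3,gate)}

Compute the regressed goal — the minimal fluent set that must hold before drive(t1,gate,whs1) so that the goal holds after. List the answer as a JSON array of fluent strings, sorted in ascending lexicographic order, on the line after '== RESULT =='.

Compute (G \ add) ∪ pre:
  G ∩ del = {}  (empty — regression defined)
  G \ add = {in(p3,t1), truck_at(t1,whs1), truck_at(t3,gate)} \ {truck_at(t1,whs1)} = {in(p3,t1), truck_at(t3,gate)}
  ∪ pre   = {in(p3,t1), truck_at(t3,gate)} ∪ {truck_at(t1,gate)}
          = {in(p3,t1), truck_at(t1,gate), truck_at(t3,gate)}

== RESULT ==
["in(p3,t1)", "truck_at(t1,gate)", "truck_at(t3,gate)"]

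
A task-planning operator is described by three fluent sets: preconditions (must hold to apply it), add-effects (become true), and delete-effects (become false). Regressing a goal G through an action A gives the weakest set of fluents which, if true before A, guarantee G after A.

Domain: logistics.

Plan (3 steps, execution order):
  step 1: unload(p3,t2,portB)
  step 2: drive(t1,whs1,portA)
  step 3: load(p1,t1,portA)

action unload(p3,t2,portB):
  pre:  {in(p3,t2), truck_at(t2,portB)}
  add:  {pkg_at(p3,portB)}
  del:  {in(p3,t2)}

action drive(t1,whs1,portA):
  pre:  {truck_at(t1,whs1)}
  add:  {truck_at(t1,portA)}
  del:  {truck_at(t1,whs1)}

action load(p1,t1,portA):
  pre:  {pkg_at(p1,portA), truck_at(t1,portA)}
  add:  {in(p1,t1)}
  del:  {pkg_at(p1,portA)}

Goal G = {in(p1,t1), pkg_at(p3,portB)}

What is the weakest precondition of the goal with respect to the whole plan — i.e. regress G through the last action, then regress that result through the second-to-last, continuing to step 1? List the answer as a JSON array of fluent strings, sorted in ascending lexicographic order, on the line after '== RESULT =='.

Regress step by step:
  through step 3 (load(p1,t1,portA)): drop {in(p1,t1)}, keep {pkg_at(p3,portB)}, require {pkg_at(p1,portA), truck_at(t1,portA)}
    → {pkg_at(p1,portA), pkg_at(p3,portB), truck_at(t1,portA)}
  through step 2 (drive(t1,whs1,portA)): drop {truck_at(t1,portA)}, keep {pkg_at(p1,portA), pkg_at(p3,portB)}, require {truck_at(t1,whs1)}
    → {pkg_at(p1,portA), pkg_at(p3,portB), truck_at(t1,whs1)}
  through step 1 (unload(p3,t2,portB)): drop {pkg_at(p3,portB)}, keep {pkg_at(p1,portA), truck_at(t1,whs1)}, require {in(p3,t2), truck_at(t2,portB)}
    → {in(p3,t2), pkg_at(p1,portA), truck_at(t1,whs1), truck_at(t2,portB)}

== RESULT ==
["in(p3,t2)", "pkg_at(p1,portA)", "truck_at(t1,whs1)", "truck_at(t2,portB)"]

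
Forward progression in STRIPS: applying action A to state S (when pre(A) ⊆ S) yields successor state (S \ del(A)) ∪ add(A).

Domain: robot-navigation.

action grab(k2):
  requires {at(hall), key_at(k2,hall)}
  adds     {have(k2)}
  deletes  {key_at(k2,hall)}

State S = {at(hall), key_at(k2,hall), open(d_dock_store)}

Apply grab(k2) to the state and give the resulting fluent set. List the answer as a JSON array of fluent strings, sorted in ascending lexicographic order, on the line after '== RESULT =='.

Compute (S \ del) ∪ add:
  pre ⊆ S: {at(hall), key_at(k2,hall)} ⊆ S  — applicable
  S \ del = {at(hall), open(d_dock_store)}
  ∪ add   = {at(hall), have(k2), open(d_dock_store)}

== RESULT ==
["at(hall)", "have(k2)", "open(d_dock_store)"]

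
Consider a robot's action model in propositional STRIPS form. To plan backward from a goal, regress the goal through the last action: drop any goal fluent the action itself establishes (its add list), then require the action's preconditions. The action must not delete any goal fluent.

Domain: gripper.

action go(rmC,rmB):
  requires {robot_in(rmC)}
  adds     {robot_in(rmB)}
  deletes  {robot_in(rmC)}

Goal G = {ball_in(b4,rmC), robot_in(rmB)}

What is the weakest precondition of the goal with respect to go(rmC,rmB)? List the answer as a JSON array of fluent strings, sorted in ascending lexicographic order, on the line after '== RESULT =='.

Regress:
  G ∩ del = {}  (empty — regression defined)
  G \ add = {ball_in(b4,rmC), robot_in(rmB)} \ {robot_in(rmB)} = {ball_in(b4,rmC)}
  ∪ pre   = {ball_in(b4,rmC)} ∪ {robot_in(rmC)}
          = {ball_in(b4,rmC), robot_in(rmC)}

== RESULT ==
["ball_in(b4,rmC)", "robot_in(rmC)"]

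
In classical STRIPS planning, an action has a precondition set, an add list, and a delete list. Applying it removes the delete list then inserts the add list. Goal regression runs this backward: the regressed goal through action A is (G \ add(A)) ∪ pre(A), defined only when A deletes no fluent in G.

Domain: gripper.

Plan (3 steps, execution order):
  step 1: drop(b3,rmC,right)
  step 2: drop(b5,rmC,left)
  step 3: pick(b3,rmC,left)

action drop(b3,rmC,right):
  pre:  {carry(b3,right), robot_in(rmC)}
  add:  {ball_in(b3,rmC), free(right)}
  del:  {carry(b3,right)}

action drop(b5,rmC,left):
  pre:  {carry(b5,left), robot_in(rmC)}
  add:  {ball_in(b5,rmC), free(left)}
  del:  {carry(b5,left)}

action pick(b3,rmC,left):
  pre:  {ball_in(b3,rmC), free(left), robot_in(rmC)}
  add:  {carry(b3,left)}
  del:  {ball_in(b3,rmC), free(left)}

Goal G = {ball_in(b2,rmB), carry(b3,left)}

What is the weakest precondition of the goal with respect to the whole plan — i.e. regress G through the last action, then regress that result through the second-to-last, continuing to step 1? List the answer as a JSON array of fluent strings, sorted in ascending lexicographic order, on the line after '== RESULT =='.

Regress step by step:
  through step 3 (pick(b3,rmC,left)): drop {carry(b3,left)}, keep {ball_in(b2,rmB)}, require {ball_in(b3,rmC), free(left), robot_in(rmC)}
    → {ball_in(b2,rmB), ball_in(b3,rmC), free(left), robot_in(rmC)}
  through step 2 (drop(b5,rmC,left)): drop {free(left)}, keep {ball_in(b2,rmB), ball_in(b3,rmC), robot_in(rmC)}, require {carry(b5,left), robot_in(rmC)}
    → {ball_in(b2,rmB), ball_in(b3,rmC), carry(b5,left), robot_in(rmC)}
  through step 1 (drop(b3,rmC,right)): drop {ball_in(b3,rmC)}, keep {ball_in(b2,rmB), carry(b5,left), robot_in(rmC)}, require {carry(b3,right), robot_in(rmC)}
    → {ball_in(b2,rmB), carry(b3,right), carry(b5,left), robot_in(rmC)}

== RESULT ==
["ball_in(b2,rmB)", "carry(b3,right)", "carry(b5,left)", "robot_in(rmC)"]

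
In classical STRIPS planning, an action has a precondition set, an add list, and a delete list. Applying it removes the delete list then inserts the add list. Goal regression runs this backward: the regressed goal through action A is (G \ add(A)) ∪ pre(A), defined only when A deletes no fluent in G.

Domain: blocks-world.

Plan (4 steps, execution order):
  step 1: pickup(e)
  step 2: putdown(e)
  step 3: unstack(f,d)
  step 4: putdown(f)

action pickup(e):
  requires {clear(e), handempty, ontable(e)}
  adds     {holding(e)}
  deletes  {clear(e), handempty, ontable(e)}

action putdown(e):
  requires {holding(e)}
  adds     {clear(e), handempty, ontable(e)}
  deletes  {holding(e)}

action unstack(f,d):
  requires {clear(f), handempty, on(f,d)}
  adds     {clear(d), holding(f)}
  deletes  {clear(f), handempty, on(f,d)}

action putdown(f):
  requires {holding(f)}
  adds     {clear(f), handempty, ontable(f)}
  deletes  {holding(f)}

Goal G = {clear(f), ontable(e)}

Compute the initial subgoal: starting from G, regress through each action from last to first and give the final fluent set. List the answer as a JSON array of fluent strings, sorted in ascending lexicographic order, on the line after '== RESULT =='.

Work backward from the goal:
  through step 4 (putdown(f)): drop {clear(f)}, keep {ontable(e)}, require {holding(f)}
    → {holding(f), ontable(e)}
  through step 3 (unstack(f,d)): drop {holding(f)}, keep {ontable(e)}, require {clear(f), handempty, on(f,d)}
    → {clear(f), handempty, on(f,d), ontable(e)}
  through step 2 (putdown(e)): drop {handempty, ontable(e)}, keep {clear(f), on(f,d)}, require {holding(e)}
    → {clear(f), holding(e), on(f,d)}
  through step 1 (pickup(e)): drop {holding(e)}, keep {clear(f), on(f,d)}, require {clear(e), handempty, ontable(e)}
    → {clear(e), clear(f), handempty, on(f,d), ontable(e)}

== RESULT ==
["clear(e)", "clear(f)", "handempty", "on(f,d)", "ontable(e)"]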